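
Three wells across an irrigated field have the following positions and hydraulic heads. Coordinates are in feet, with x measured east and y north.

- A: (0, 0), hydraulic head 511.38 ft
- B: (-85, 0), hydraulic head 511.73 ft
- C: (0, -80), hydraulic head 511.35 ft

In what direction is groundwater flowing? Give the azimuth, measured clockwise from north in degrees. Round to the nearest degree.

095°

∂h/∂x = (511.73 − 511.38) / (-85 − 0) = -0.004118
∂h/∂y = (511.35 − 511.38) / (-80 − 0) = +0.0003750
Flow direction (−∇h) has components (+0.004118 E, -0.0003750 N).
Azimuth = atan2(E, N) = atan2(+0.004118, -0.0003750) = 95.2° ≈ 095°.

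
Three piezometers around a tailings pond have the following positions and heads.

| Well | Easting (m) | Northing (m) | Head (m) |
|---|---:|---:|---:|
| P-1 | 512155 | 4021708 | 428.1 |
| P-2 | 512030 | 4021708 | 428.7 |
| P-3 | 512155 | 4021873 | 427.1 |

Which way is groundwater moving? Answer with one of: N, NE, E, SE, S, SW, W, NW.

∂h/∂x = (428.7 − 428.1) / (512030 − 512155) = -0.004800
∂h/∂y = (427.1 − 428.1) / (4021873 − 4021708) = -0.006061
Flow = −∇h = (+0.004800 east, +0.006061 north), which points northeast.

NE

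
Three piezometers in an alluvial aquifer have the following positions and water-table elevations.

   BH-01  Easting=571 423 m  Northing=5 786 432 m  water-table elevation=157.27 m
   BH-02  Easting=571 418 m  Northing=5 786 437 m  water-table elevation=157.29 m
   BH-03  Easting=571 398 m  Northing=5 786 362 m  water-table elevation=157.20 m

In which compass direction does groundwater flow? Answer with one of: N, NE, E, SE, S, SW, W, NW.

SE

Differences from BH-01: to BH-02 (Δx, Δy, Δh) = (-5, 5, +0.02); to BH-03 = (-25, -70, -0.07).
Solve a·Δx + b·Δy = Δh: det = (-5)·(-70) − (-25)·5 = 475.
∂h/∂x = [(+0.02)·(-70) − (-0.07)·5] / 475 = -0.002211
∂h/∂y = [(-5)·(-0.07) − (-25)·(+0.02)] / 475 = +0.001789
Flow = −∇h = (+0.002211 east, -0.001789 north), which points southeast.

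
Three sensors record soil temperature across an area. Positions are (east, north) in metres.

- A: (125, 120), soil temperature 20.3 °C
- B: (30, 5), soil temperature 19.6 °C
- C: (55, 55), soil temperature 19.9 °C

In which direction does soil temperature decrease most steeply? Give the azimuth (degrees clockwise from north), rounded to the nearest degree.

Differences from A: to B (Δx, Δy, Δh) = (-95, -115, -0.7); to C = (-70, -65, -0.4).
Determinant of the coordinate differences = (-95)·(-65) − (-70)·(-115) = -1875.
∂T/∂x = [(-0.7)·(-65) − (-0.4)·(-115)] / -1875 = +0.0002667
∂T/∂y = [(-95)·(-0.4) − (-70)·(-0.7)] / -1875 = +0.005867
Steepest decrease is along −∇f: components (-0.0002667 E, -0.005867 N).
Azimuth = atan2(-0.0002667, -0.005867) = 182.6° ≈ 183°.

183°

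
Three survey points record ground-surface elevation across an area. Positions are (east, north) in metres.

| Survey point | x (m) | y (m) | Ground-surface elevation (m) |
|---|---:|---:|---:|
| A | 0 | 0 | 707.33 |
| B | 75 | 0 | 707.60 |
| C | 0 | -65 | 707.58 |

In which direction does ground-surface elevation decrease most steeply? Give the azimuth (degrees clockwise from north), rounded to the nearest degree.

317°

∂z/∂x = (707.60 − 707.33) / (75 − 0) = +0.003600
∂z/∂y = (707.58 − 707.33) / (-65 − 0) = -0.003846
Steepest decrease is along −∇f: components (-0.003600 E, +0.003846 N).
Azimuth = atan2(-0.003600, +0.003846) = 316.9° ≈ 317°.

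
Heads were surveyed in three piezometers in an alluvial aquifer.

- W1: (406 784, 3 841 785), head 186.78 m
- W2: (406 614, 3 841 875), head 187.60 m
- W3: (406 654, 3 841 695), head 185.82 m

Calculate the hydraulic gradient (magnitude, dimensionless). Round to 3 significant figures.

0.0100

Three-point gradient (reference W1): Δ to W2 = (-170, 90, +0.82), Δ to W3 = (-130, -90, -0.96).
∂h/∂x = +0.0004667, ∂h/∂y = +0.009993 (det = 27000).
|∇h| = √(0.0004667² + 0.009993²) = 0.01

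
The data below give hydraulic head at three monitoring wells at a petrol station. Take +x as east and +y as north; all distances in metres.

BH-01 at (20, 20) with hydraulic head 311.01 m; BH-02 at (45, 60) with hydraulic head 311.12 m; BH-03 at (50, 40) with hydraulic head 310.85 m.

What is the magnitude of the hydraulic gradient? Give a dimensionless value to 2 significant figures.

With h = a·x + b·y + c and BH-01 as origin, the differences give:
  25·a + 40·b = +0.11
  30·a + 20·b = -0.16
Eliminate b (×20 and ×40, subtract): -700·a = 8.600 → a = ∂h/∂x = -0.01229
Back-substitute: b = ∂h/∂y = +0.01043.
|∇h| = √(-0.01229² + 0.01043²) = 0.01612

0.016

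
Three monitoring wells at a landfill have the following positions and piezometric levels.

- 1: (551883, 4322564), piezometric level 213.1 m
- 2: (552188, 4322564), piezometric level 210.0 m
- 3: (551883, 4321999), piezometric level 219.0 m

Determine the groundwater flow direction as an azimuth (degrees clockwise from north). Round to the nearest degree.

∂h/∂x = (210.0 − 213.1) / (552188 − 551883) = -0.01016
∂h/∂y = (219.0 − 213.1) / (4321999 − 4322564) = -0.01044
Flow direction (−∇h) has components (+0.01016 E, +0.01044 N).
Azimuth = atan2(E, N) = atan2(+0.01016, +0.01044) = 44.2° ≈ 044°.

044°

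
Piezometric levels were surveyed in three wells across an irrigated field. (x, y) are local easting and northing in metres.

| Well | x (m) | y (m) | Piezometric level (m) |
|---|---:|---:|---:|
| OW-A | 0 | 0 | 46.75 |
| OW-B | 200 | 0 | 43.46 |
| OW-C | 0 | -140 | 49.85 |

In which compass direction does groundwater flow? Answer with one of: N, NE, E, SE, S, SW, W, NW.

NE

∂h/∂x = (43.46 − 46.75) / (200 − 0) = -0.01645
∂h/∂y = (49.85 − 46.75) / (-140 − 0) = -0.02214
Flow = −∇h = (+0.01645 east, +0.02214 north), which points northeast.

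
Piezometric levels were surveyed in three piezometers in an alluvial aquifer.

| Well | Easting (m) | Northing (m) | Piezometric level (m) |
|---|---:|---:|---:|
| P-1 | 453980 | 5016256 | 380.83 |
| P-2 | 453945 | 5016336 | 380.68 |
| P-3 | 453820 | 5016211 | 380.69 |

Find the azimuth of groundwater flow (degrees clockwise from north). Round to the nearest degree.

Differences from P-1: to P-2 (Δx, Δy, Δh) = (-35, 80, -0.15); to P-3 = (-160, -45, -0.14).
Determinant of the coordinate differences = (-35)·(-45) − (-160)·80 = 14375.
∂h/∂x = [(-0.15)·(-45) − (-0.14)·80] / 14375 = +0.001249
∂h/∂y = [(-35)·(-0.14) − (-160)·(-0.15)] / 14375 = -0.001329
Flow direction (−∇h) has components (-0.001249 E, +0.001329 N).
Azimuth = atan2(E, N) = atan2(-0.001249, +0.001329) = 316.8° ≈ 317°.

317°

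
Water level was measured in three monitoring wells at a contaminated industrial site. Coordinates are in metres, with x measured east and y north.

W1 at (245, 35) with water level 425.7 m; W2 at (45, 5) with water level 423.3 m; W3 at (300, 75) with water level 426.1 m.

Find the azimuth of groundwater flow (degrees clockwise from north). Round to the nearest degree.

302°

Three-point gradient (reference W1): Δ to W2 = (-200, -30, -2.4), Δ to W3 = (55, 40, +0.4).
∂h/∂x = +0.01323, ∂h/∂y = -0.008189 (det = -6350).
Flow direction (−∇h) has components (-0.01323 E, +0.008189 N).
Azimuth = atan2(E, N) = atan2(-0.01323, +0.008189) = 301.8° ≈ 302°.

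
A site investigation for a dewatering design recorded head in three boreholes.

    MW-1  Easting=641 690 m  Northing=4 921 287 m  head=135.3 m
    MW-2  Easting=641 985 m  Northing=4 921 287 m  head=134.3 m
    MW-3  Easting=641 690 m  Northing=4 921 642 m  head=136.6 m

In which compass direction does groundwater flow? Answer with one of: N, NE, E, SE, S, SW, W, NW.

SE

∂h/∂x = (134.3 − 135.3) / (641985 − 641690) = -0.003390
∂h/∂y = (136.6 − 135.3) / (4921642 − 4921287) = +0.003662
Flow = −∇h = (+0.003390 east, -0.003662 north), which points southeast.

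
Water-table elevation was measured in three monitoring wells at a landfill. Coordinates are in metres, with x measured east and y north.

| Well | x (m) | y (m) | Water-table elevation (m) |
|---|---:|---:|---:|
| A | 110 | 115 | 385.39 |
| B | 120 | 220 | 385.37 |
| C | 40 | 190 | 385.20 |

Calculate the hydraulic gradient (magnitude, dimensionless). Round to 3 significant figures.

0.00231

With h = a·x + b·y + c and A as origin, the differences give:
  10·a + 105·b = -0.02
  (-70)·a + 75·b = -0.19
Eliminate b (×75 and ×105, subtract): 8100·a = 18.450 → a = ∂h/∂x = +0.002278
Back-substitute: b = ∂h/∂y = -0.0004074.
|∇h| = √(0.002278² + -0.0004074²) = 0.002314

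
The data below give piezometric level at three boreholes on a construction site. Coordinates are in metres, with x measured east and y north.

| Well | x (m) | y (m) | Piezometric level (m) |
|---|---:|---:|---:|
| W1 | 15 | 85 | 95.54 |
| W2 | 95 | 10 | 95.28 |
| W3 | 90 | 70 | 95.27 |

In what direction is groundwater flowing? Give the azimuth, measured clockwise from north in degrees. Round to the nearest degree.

083°

With h = a·x + b·y + c and W1 as origin, the differences give:
  80·a + (-75)·b = -0.26
  75·a + (-15)·b = -0.27
Eliminate b (×(-15) and ×(-75), subtract): 4425·a = -16.350 → a = ∂h/∂x = -0.003695
Back-substitute: b = ∂h/∂y = -0.0004746.
Flow direction (−∇h) has components (+0.003695 E, +0.0004746 N).
Azimuth = atan2(E, N) = atan2(+0.003695, +0.0004746) = 82.7° ≈ 083°.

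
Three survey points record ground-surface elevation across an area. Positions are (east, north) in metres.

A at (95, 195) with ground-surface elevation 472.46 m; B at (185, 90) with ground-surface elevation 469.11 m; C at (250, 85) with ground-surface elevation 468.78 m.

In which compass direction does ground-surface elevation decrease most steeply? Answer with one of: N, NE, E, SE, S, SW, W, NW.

S

With z = a·x + b·y + c and A as origin, the differences give:
  90·a + (-105)·b = -3.35
  155·a + (-110)·b = -3.68
Eliminate b (×(-110) and ×(-105), subtract): 6375·a = -17.900 → a = ∂z/∂x = -0.002808
Back-substitute: b = ∂z/∂y = +0.02950.
Steepest decrease is along −∇f = (+0.002808 E, -0.02950 N) → south.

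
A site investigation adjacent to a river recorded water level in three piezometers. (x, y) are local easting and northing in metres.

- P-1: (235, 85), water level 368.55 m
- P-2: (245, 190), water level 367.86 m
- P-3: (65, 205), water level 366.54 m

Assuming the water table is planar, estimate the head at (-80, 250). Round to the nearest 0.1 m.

365.2 m

Three-point gradient (reference P-1): Δ to P-2 = (10, 105, -0.69), Δ to P-3 = (-170, 120, -2.01).
∂h/∂x = +0.006732, ∂h/∂y = -0.007213 (det = 19050).
h(-80, 250) = 368.55 + (+0.006732)·(-315) + (-0.007213)·(165) = 368.55 -2.121 -1.190 = 365.239 m.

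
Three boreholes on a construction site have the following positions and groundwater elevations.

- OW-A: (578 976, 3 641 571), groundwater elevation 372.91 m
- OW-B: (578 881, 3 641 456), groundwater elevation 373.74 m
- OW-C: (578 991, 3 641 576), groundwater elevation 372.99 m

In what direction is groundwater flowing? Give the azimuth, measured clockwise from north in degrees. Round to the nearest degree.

326°

Differences from OW-A: to OW-B (Δx, Δy, Δh) = (-95, -115, +0.83); to OW-C = (15, 5, +0.08).
Solve a·Δx + b·Δy = Δh: det = (-95)·5 − 15·(-115) = 1250.
∂h/∂x = [(+0.83)·5 − (+0.08)·(-115)] / 1250 = +0.01068
∂h/∂y = [(-95)·(+0.08) − 15·(+0.83)] / 1250 = -0.01604
Flow direction (−∇h) has components (-0.01068 E, +0.01604 N).
Azimuth = atan2(E, N) = atan2(-0.01068, +0.01604) = 326.3° ≈ 326°.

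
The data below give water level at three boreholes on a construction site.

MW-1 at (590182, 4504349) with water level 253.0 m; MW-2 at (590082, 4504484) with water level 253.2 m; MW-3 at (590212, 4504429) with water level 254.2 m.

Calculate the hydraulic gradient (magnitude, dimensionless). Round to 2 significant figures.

0.016

With h = a·x + b·y + c and MW-1 as origin, the differences give:
  (-100)·a + 135·b = +0.2
  30·a + 80·b = +1.2
Eliminate b (×80 and ×135, subtract): -12050·a = -146.00 → a = ∂h/∂x = +0.01212
Back-substitute: b = ∂h/∂y = +0.01046.
|∇h| = √(0.01212² + 0.01046²) = 0.01601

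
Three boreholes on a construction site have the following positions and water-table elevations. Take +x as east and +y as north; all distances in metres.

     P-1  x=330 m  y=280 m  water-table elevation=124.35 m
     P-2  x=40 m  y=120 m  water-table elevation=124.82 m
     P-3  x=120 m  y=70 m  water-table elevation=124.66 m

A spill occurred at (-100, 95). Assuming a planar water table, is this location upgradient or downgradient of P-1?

upgradient

Taking P-1 as reference: P-2−P-1 = (-290, -160, +0.47); P-3−P-1 = (-210, -210, +0.31).
Determinant of the coordinate differences = (-290)·(-210) − (-210)·(-160) = 27300.
∂h/∂x = [(+0.47)·(-210) − (+0.31)·(-160)] / 27300 = -0.001799
∂h/∂y = [(-290)·(+0.31) − (-210)·(+0.47)] / 27300 = +0.0003223
Head at (-100, 95) = 124.35 + (-0.001799)·(-430) + (+0.0003223)·(-185) = 125.06 m.
That is higher than the 124.35 m at P-1, so the point is upgradient.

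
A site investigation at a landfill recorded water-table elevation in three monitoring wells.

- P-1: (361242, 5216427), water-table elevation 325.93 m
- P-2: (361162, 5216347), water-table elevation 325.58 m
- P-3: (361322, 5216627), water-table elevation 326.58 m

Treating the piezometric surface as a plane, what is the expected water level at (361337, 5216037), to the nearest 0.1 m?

Differences from P-1: to P-2 (Δx, Δy, Δh) = (-80, -80, -0.35); to P-3 = (80, 200, +0.65).
Determinant of the coordinate differences = (-80)·200 − 80·(-80) = -9600.
∂h/∂x = [(-0.35)·200 − (+0.65)·(-80)] / -9600 = +0.001875
∂h/∂y = [(-80)·(+0.65) − 80·(-0.35)] / -9600 = +0.002500
h(361337, 5216037) = 325.93 + (+0.001875)·(95) + (+0.002500)·(-390) = 325.93 +0.178 -0.975 = 325.133 m.

325.1 m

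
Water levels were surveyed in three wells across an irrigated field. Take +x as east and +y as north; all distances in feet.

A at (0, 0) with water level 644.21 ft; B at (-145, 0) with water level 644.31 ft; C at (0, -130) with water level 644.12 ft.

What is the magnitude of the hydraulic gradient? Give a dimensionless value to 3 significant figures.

0.000977

∂h/∂x = (644.31 − 644.21) / (-145 − 0) = -0.0006897
∂h/∂y = (644.12 − 644.21) / (-130 − 0) = +0.0006923
|∇h| = √(-0.0006897² + 0.0006923²) = 0.0009772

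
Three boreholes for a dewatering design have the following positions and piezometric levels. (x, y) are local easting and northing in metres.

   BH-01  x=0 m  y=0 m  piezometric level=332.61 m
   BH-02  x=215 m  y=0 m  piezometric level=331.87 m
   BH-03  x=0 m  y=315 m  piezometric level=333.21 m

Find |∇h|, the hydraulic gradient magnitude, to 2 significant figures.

∂h/∂x = (331.87 − 332.61) / (215 − 0) = -0.003442
∂h/∂y = (333.21 − 332.61) / (315 − 0) = +0.001905
|∇h| = √(-0.003442² + 0.001905²) = 0.003934

0.0039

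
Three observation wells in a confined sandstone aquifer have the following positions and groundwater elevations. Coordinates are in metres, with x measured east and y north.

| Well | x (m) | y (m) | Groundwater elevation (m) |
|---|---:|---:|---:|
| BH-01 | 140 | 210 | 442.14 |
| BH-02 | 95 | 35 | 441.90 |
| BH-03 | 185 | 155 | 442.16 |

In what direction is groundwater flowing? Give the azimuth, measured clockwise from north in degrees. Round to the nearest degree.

Differences from BH-01: to BH-02 (Δx, Δy, Δh) = (-45, -175, -0.24); to BH-03 = (45, -55, +0.02).
Solve a·Δx + b·Δy = Δh: det = (-45)·(-55) − 45·(-175) = 10350.
∂h/∂x = [(-0.24)·(-55) − (+0.02)·(-175)] / 10350 = +0.001614
∂h/∂y = [(-45)·(+0.02) − 45·(-0.24)] / 10350 = +0.0009565
Flow direction (−∇h) has components (-0.001614 E, -0.0009565 N).
Azimuth = atan2(E, N) = atan2(-0.001614, -0.0009565) = 239.3° ≈ 239°.

239°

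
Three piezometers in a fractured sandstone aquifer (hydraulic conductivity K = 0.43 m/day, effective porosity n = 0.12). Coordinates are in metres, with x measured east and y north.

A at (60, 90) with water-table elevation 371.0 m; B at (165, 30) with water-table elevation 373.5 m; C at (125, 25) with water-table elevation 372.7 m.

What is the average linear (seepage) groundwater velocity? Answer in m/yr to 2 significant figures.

28 m/yr

Differences from A: to B (Δx, Δy, Δh) = (105, -60, +2.5); to C = (65, -65, +1.7).
Determinant of the coordinate differences = 105·(-65) − 65·(-60) = -2925.
∂h/∂x = [(+2.5)·(-65) − (+1.7)·(-60)] / -2925 = +0.02068
∂h/∂y = [105·(+1.7) − 65·(+2.5)] / -2925 = -0.005470
|∇h| = √(0.02068² + -0.005470²) = 0.02139
Seepage velocity v = K·i/n = 0.43 × 0.02139 / 0.12 = 0.07665 m/day = 28 m/yr.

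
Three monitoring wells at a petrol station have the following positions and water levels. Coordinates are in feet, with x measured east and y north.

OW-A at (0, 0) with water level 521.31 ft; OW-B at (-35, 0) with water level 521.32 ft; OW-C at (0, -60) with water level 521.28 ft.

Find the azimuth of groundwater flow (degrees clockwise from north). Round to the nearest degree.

150°

∂h/∂x = (521.32 − 521.31) / (-35 − 0) = -0.0002857
∂h/∂y = (521.28 − 521.31) / (-60 − 0) = +0.0005000
Flow direction (−∇h) has components (+0.0002857 E, -0.0005000 N).
Azimuth = atan2(E, N) = atan2(+0.0002857, -0.0005000) = 150.3° ≈ 150°.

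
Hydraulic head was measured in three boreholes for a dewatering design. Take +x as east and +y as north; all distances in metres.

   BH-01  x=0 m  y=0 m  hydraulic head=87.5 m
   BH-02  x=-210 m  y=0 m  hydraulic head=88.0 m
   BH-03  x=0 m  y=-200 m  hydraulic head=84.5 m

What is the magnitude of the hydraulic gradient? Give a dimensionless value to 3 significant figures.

0.0152

∂h/∂x = (88.0 − 87.5) / (-210 − 0) = -0.002381
∂h/∂y = (84.5 − 87.5) / (-200 − 0) = +0.01500
|∇h| = √(-0.002381² + 0.01500²) = 0.01519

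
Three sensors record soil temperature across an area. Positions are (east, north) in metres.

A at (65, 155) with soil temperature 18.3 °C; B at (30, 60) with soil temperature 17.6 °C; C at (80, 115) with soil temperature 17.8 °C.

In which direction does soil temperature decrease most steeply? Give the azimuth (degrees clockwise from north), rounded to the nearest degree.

Differences from A: to B (Δx, Δy, Δh) = (-35, -95, -0.7); to C = (15, -40, -0.5).
Determinant of the coordinate differences = (-35)·(-40) − 15·(-95) = 2825.
∂T/∂x = [(-0.7)·(-40) − (-0.5)·(-95)] / 2825 = -0.006903
∂T/∂y = [(-35)·(-0.5) − 15·(-0.7)] / 2825 = +0.009912
Steepest decrease is along −∇f: components (+0.006903 E, -0.009912 N).
Azimuth = atan2(+0.006903, -0.009912) = 145.1° ≈ 145°.

145°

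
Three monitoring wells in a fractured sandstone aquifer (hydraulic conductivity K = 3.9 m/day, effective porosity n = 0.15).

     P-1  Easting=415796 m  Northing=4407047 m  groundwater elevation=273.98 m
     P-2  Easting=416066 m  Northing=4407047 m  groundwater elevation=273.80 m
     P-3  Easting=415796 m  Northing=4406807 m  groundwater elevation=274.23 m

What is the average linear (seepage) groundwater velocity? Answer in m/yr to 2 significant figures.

12 m/yr

∂h/∂x = (273.80 − 273.98) / (416066 − 415796) = -0.0006667
∂h/∂y = (274.23 − 273.98) / (4406807 − 4407047) = -0.001042
|∇h| = √(-0.0006667² + -0.001042²) = 0.001237
Seepage velocity v = K·i/n = 3.9 × 0.001237 / 0.15 = 0.03216 m/day = 11.75 m/yr.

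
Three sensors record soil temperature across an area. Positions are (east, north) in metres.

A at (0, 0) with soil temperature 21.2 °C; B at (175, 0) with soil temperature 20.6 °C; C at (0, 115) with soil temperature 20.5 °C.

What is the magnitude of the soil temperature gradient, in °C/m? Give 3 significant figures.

∂T/∂x = (20.6 − 21.2) / (175 − 0) = -0.003429
∂T/∂y = (20.5 − 21.2) / (115 − 0) = -0.006087
|∇f| = √(-0.003429² + -0.006087²) = 0.006986 °C/m

0.00699 °C/m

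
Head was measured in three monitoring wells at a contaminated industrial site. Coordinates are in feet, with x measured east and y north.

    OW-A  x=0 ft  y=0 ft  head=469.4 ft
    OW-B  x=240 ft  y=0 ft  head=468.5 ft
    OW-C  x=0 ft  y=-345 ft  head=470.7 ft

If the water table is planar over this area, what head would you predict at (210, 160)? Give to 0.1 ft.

468.0 ft

∂h/∂x = (468.5 − 469.4) / (240 − 0) = -0.003750
∂h/∂y = (470.7 − 469.4) / (-345 − 0) = -0.003768
h(210, 160) = 469.4 + (-0.003750)·(210) + (-0.003768)·(160) = 469.4 -0.787 -0.603 = 468.010 ft.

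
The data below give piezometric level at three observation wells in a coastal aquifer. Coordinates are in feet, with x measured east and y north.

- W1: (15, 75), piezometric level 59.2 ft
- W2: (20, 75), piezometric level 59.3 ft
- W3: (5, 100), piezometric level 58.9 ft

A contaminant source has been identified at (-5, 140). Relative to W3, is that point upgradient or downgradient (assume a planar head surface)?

downgradient

Differences from W1: to W2 (Δx, Δy, Δh) = (5, 0, +0.1); to W3 = (-10, 25, -0.3).
Determinant of the coordinate differences = 5·25 − (-10)·0 = 125.
∂h/∂x = [(+0.1)·25 − (-0.3)·0] / 125 = +0.02000
∂h/∂y = [5·(-0.3) − (-10)·(+0.1)] / 125 = -0.004000
Head at (-5, 140) = 59.2 + (+0.02000)·(-20) + (-0.004000)·(65) = 58.54 ft.
That is lower than the 58.9 ft at W3, so the point is downgradient.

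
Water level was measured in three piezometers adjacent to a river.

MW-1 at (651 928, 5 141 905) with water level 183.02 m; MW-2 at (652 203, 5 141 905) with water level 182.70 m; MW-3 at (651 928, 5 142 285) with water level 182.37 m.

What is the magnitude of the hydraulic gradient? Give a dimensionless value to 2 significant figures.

∂h/∂x = (182.70 − 183.02) / (652203 − 651928) = -0.001164
∂h/∂y = (182.37 − 183.02) / (5142285 − 5141905) = -0.001711
|∇h| = √(-0.001164² + -0.001711²) = 0.002069

0.0021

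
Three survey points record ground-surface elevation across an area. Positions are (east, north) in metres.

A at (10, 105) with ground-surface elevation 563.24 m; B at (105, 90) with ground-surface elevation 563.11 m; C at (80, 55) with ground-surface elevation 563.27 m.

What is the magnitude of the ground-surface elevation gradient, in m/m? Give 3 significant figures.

0.00374 m/m

Differences from A: to B (Δx, Δy, Δh) = (95, -15, -0.13); to C = (70, -50, +0.03).
Solve a·Δx + b·Δy = Δz: det = 95·(-50) − 70·(-15) = -3700.
∂z/∂x = [(-0.13)·(-50) − (+0.03)·(-15)] / -3700 = -0.001878
∂z/∂y = [95·(+0.03) − 70·(-0.13)] / -3700 = -0.003230
|∇f| = √(-0.001878² + -0.003230²) = 0.003736 m/m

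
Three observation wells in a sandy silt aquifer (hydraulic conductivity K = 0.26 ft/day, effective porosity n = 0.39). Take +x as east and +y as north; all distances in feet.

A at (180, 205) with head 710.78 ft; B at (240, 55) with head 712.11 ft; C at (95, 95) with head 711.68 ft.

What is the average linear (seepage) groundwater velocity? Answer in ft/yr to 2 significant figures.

2.1 ft/yr

With h = a·x + b·y + c and A as origin, the differences give:
  60·a + (-150)·b = +1.33
  (-85)·a + (-110)·b = +0.90
Eliminate b (×(-110) and ×(-150), subtract): -19350·a = -11.300 → a = ∂h/∂x = +0.0005840
Back-substitute: b = ∂h/∂y = -0.008633.
|∇h| = √(0.0005840² + -0.008633²) = 0.008653
Seepage velocity v = K·i/n = 0.26 × 0.008653 / 0.39 = 0.005769 ft/day = 2.107 ft/yr.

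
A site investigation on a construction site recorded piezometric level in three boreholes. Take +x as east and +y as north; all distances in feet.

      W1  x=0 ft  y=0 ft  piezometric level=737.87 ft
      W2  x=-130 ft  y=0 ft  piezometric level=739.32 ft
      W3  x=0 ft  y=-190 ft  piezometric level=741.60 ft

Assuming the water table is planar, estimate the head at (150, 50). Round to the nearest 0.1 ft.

735.2 ft

∂h/∂x = (739.32 − 737.87) / (-130 − 0) = -0.01115
∂h/∂y = (741.60 − 737.87) / (-190 − 0) = -0.01963
h(150, 50) = 737.87 + (-0.01115)·(150) + (-0.01963)·(50) = 737.87 -1.673 -0.982 = 735.215 ft.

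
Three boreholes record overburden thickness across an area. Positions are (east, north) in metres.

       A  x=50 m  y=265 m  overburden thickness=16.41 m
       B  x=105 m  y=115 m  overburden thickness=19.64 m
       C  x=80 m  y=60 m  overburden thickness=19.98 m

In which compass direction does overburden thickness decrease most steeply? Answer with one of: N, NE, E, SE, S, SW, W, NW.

With d = a·x + b·y + c and A as origin, the differences give:
  55·a + (-150)·b = +3.23
  30·a + (-205)·b = +3.57
Eliminate b (×(-205) and ×(-150), subtract): -6775·a = -126.650 → a = ∂d/∂x = +0.01869
Back-substitute: b = ∂d/∂y = -0.01468.
Steepest decrease is along −∇f = (-0.01869 E, +0.01468 N) → northwest.

NW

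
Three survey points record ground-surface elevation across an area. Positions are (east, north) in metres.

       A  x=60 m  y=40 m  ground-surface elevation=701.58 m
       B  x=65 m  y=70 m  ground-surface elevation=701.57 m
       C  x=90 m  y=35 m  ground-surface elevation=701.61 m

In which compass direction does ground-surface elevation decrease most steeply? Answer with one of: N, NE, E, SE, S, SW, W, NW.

NW

Taking A as reference: B−A = (5, 30, -0.01); C−A = (30, -5, +0.03).
Determinant of the coordinate differences = 5·(-5) − 30·30 = -925.
∂z/∂x = [(-0.01)·(-5) − (+0.03)·30] / -925 = +0.0009189
∂z/∂y = [5·(+0.03) − 30·(-0.01)] / -925 = -0.0004865
Steepest decrease is along −∇f = (-0.0009189 E, +0.0004865 N) → northwest.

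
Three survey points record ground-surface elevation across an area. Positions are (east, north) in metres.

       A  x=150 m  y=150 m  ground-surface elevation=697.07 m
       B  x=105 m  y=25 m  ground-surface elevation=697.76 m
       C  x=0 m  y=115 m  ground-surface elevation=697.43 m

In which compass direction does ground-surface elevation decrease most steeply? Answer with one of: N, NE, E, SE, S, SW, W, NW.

N

Taking A as reference: B−A = (-45, -125, +0.69); C−A = (-150, -35, +0.36).
Determinant of the coordinate differences = (-45)·(-35) − (-150)·(-125) = -17175.
∂z/∂x = [(+0.69)·(-35) − (+0.36)·(-125)] / -17175 = -0.001214
∂z/∂y = [(-45)·(+0.36) − (-150)·(+0.69)] / -17175 = -0.005083
Steepest decrease is along −∇f = (+0.001214 E, +0.005083 N) → north.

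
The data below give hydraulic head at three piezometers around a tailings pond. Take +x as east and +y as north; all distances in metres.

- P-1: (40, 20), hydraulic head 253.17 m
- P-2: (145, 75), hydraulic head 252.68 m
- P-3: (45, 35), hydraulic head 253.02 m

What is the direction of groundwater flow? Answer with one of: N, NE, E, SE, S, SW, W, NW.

With h = a·x + b·y + c and P-1 as origin, the differences give:
  105·a + 55·b = -0.49
  5·a + 15·b = -0.15
Eliminate b (×15 and ×55, subtract): 1300·a = 0.900 → a = ∂h/∂x = +0.0006923
Back-substitute: b = ∂h/∂y = -0.01023.
Flow = −∇h = (-0.0006923 east, +0.01023 north), which points north.

N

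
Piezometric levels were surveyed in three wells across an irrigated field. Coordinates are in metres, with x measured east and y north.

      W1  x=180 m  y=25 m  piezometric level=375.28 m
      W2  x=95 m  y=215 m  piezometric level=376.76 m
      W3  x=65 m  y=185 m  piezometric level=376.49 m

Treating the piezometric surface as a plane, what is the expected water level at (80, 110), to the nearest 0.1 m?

With h = a·x + b·y + c and W1 as origin, the differences give:
  (-85)·a + 190·b = +1.48
  (-115)·a + 160·b = +1.21
Eliminate b (×160 and ×190, subtract): 8250·a = 6.900 → a = ∂h/∂x = +0.0008364
Back-substitute: b = ∂h/∂y = +0.008164.
h(80, 110) = 375.28 + (+0.0008364)·(-100) + (+0.008164)·(85) = 375.28 -0.084 +0.694 = 375.890 m.

375.9 m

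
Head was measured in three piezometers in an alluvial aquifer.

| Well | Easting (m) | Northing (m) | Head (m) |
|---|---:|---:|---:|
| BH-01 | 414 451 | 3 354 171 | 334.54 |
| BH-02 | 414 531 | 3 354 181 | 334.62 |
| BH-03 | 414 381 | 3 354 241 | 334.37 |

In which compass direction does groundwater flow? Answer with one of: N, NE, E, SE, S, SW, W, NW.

With h = a·x + b·y + c and BH-01 as origin, the differences give:
  80·a + 10·b = +0.08
  (-70)·a + 70·b = -0.17
Eliminate b (×70 and ×10, subtract): 6300·a = 7.300 → a = ∂h/∂x = +0.001159
Back-substitute: b = ∂h/∂y = -0.001270.
Flow = −∇h = (-0.001159 east, +0.001270 north), which points northwest.

NW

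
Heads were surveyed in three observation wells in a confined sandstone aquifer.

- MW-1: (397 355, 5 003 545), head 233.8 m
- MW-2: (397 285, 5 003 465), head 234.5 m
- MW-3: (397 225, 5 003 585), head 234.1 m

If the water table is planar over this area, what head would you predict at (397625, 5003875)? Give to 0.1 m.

231.0 m

Three-point gradient (reference MW-1): Δ to MW-2 = (-70, -80, +0.7), Δ to MW-3 = (-130, 40, +0.3).
∂h/∂x = -0.003939, ∂h/∂y = -0.005303 (det = -13200).
h(397625, 5003875) = 233.8 + (-0.003939)·(270) + (-0.005303)·(330) = 233.8 -1.064 -1.750 = 230.986 m.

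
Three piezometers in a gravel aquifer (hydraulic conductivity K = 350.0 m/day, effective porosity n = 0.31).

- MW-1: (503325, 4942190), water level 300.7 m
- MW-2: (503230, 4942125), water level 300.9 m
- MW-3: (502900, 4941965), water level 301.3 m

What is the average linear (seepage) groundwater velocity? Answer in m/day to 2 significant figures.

5.2 m/day

Three-point gradient (reference MW-1): Δ to MW-2 = (-95, -65, +0.2), Δ to MW-3 = (-425, -225, +0.6).
∂h/∂x = +0.0009600, ∂h/∂y = -0.004480 (det = -6250).
|∇h| = √(0.0009600² + -0.004480²) = 0.004582
Seepage velocity v = K·i/n = 350.0 × 0.004582 / 0.31 = 5.173 m/day.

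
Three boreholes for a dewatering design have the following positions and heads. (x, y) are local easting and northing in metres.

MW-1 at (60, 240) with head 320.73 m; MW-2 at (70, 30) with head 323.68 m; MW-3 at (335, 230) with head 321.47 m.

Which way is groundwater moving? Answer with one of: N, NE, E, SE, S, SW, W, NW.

N

Taking MW-1 as reference: MW-2−MW-1 = (10, -210, +2.95); MW-3−MW-1 = (275, -10, +0.74).
Determinant of the coordinate differences = 10·(-10) − 275·(-210) = 57650.
∂h/∂x = [(+2.95)·(-10) − (+0.74)·(-210)] / 57650 = +0.002184
∂h/∂y = [10·(+0.74) − 275·(+2.95)] / 57650 = -0.01394
Flow = −∇h = (-0.002184 east, +0.01394 north), which points north.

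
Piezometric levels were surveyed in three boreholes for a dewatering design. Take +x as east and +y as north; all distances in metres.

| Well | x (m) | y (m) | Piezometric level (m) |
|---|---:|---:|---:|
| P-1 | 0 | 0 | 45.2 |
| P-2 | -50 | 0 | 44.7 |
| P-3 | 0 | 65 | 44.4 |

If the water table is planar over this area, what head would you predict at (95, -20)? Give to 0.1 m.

∂h/∂x = (44.7 − 45.2) / (-50 − 0) = +0.01000
∂h/∂y = (44.4 − 45.2) / (65 − 0) = -0.01231
h(95, -20) = 45.2 + (+0.01000)·(95) + (-0.01231)·(-20) = 45.2 +0.950 +0.246 = 46.396 m.

46.4 m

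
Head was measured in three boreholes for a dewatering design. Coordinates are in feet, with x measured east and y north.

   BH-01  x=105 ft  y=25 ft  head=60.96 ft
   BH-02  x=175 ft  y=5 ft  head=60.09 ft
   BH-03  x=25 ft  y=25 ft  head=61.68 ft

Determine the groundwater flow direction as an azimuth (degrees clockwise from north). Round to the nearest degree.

143°

Taking BH-01 as reference: BH-02−BH-01 = (70, -20, -0.87); BH-03−BH-01 = (-80, 0, +0.72).
Determinant of the coordinate differences = 70·0 − (-80)·(-20) = -1600.
∂h/∂x = [(-0.87)·0 − (+0.72)·(-20)] / -1600 = -0.009000
∂h/∂y = [70·(+0.72) − (-80)·(-0.87)] / -1600 = +0.01200
Flow direction (−∇h) has components (+0.009000 E, -0.01200 N).
Azimuth = atan2(E, N) = atan2(+0.009000, -0.01200) = 143.1° ≈ 143°.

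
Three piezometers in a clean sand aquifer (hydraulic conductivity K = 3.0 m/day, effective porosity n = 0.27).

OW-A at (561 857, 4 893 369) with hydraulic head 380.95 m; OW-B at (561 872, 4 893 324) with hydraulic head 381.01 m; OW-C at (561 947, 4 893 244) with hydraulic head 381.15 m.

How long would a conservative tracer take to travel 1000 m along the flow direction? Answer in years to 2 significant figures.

190 years

Three-point gradient (reference OW-A): Δ to OW-B = (15, -45, +0.06), Δ to OW-C = (90, -125, +0.20).
∂h/∂x = +0.0006897, ∂h/∂y = -0.001103 (det = 2175).
|∇h| = √(0.0006897² + -0.001103²) = 0.001301
Seepage velocity v = K·i/n = 3.0 × 0.001301 / 0.27 = 0.01446 m/day.
t = 1000 / 0.01446 = 6.916e+04 days = 189 years.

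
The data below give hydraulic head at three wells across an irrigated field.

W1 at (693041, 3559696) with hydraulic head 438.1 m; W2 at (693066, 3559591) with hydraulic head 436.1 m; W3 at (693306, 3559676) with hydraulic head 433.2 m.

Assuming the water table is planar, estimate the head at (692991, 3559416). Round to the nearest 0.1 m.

Three-point gradient (reference W1): Δ to W2 = (25, -105, -2.0), Δ to W3 = (265, -20, -4.9).
∂h/∂x = -0.01737, ∂h/∂y = +0.01491 (det = 27325).
h(692991, 3559416) = 438.1 + (-0.01737)·(-50) + (+0.01491)·(-280) = 438.1 +0.868 -4.176 = 434.793 m.

434.8 m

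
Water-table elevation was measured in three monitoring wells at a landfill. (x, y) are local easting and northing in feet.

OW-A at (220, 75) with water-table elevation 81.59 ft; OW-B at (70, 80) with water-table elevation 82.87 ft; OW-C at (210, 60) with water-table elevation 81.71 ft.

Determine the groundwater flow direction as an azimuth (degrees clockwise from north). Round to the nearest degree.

Three-point gradient (reference OW-A): Δ to OW-B = (-150, 5, +1.28), Δ to OW-C = (-10, -15, +0.12).
∂h/∂x = -0.008609, ∂h/∂y = -0.002261 (det = 2300).
Flow direction (−∇h) has components (+0.008609 E, +0.002261 N).
Azimuth = atan2(E, N) = atan2(+0.008609, +0.002261) = 75.3° ≈ 075°.

075°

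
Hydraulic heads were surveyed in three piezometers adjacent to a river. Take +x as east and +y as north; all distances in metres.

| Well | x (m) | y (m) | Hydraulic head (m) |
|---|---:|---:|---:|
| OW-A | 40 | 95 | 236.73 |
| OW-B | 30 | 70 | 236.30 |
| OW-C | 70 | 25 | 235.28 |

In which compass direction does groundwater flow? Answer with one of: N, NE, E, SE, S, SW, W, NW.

With h = a·x + b·y + c and OW-A as origin, the differences give:
  (-10)·a + (-25)·b = -0.43
  30·a + (-70)·b = -1.45
Eliminate b (×(-70) and ×(-25), subtract): 1450·a = -6.150 → a = ∂h/∂x = -0.004241
Back-substitute: b = ∂h/∂y = +0.01890.
Flow = −∇h = (+0.004241 east, -0.01890 north), which points south.

S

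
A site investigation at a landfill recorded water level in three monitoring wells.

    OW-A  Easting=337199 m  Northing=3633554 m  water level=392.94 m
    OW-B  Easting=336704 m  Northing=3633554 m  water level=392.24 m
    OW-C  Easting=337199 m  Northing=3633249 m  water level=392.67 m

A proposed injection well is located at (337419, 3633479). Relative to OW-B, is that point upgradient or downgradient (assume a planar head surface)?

upgradient

∂h/∂x = (392.24 − 392.94) / (336704 − 337199) = +0.001414
∂h/∂y = (392.67 − 392.94) / (3633249 − 3633554) = +0.0008852
Head at (337419, 3633479) = 392.94 + (+0.001414)·(220) + (+0.0008852)·(-75) = 393.18 m.
That is higher than the 392.24 m at OW-B, so the point is upgradient.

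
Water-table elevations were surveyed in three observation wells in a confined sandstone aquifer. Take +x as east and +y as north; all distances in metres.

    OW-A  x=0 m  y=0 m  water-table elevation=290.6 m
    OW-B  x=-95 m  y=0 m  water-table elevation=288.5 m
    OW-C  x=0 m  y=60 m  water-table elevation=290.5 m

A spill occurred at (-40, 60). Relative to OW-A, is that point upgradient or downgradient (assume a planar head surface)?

∂h/∂x = (288.5 − 290.6) / (-95 − 0) = +0.02211
∂h/∂y = (290.5 − 290.6) / (60 − 0) = -0.001667
Head at (-40, 60) = 290.6 + (+0.02211)·(-40) + (-0.001667)·(60) = 289.62 m.
That is lower than the 290.6 m at OW-A, so the point is downgradient.

downgradient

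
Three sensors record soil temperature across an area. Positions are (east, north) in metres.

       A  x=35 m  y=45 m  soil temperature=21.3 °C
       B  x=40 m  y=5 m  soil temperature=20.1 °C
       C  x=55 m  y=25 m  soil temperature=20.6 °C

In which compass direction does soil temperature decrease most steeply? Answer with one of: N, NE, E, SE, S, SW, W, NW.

Taking A as reference: B−A = (5, -40, -1.2); C−A = (20, -20, -0.7).
Solve a·Δx + b·Δy = ΔT: det = 5·(-20) − 20·(-40) = 700.
∂T/∂x = [(-1.2)·(-20) − (-0.7)·(-40)] / 700 = -0.005714
∂T/∂y = [5·(-0.7) − 20·(-1.2)] / 700 = +0.02929
Steepest decrease is along −∇f = (+0.005714 E, -0.02929 N) → south.

S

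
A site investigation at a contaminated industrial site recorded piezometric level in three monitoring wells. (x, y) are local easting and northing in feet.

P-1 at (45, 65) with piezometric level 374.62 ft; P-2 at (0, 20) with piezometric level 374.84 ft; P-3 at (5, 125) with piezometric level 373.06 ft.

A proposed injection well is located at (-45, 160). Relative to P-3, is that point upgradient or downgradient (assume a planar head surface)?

downgradient

Differences from P-1: to P-2 (Δx, Δy, Δh) = (-45, -45, +0.22); to P-3 = (-40, 60, -1.56).
Solve a·Δx + b·Δy = Δh: det = (-45)·60 − (-40)·(-45) = -4500.
∂h/∂x = [(+0.22)·60 − (-1.56)·(-45)] / -4500 = +0.01267
∂h/∂y = [(-45)·(-1.56) − (-40)·(+0.22)] / -4500 = -0.01756
Head at (-45, 160) = 374.62 + (+0.01267)·(-90) + (-0.01756)·(95) = 371.81 ft.
That is lower than the 373.06 ft at P-3, so the point is downgradient.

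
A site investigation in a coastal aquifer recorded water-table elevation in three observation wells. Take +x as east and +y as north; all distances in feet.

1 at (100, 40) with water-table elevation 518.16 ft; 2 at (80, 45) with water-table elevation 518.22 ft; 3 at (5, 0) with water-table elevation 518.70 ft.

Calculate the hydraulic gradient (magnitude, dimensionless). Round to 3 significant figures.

Three-point gradient (reference 1): Δ to 2 = (-20, 5, +0.06), Δ to 3 = (-95, -40, +0.54).
∂h/∂x = -0.004000, ∂h/∂y = -0.004000 (det = 1275).
|∇h| = √(-0.004000² + -0.004000²) = 0.005657

0.00566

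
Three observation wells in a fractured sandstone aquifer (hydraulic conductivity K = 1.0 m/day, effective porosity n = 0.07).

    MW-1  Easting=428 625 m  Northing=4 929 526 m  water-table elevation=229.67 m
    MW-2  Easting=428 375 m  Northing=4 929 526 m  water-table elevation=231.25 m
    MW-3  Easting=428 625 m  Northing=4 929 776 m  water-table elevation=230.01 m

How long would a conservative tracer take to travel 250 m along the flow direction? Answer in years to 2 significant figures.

∂h/∂x = (231.25 − 229.67) / (428375 − 428625) = -0.006320
∂h/∂y = (230.01 − 229.67) / (4929776 − 4929526) = +0.001360
|∇h| = √(-0.006320² + 0.001360²) = 0.006465
Seepage velocity v = K·i/n = 1.0 × 0.006465 / 0.07 = 0.09236 m/day.
t = 250 / 0.09236 = 2707 days = 7.41 years.

7.4 years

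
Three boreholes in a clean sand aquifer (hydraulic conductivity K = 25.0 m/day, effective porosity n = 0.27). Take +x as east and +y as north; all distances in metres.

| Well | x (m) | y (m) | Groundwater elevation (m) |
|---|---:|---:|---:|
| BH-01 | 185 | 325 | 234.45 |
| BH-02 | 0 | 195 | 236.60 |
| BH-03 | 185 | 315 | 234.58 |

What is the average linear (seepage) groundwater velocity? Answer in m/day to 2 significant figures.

1.2 m/day

Taking BH-01 as reference: BH-02−BH-01 = (-185, -130, +2.15); BH-03−BH-01 = (0, -10, +0.13).
Determinant of the coordinate differences = (-185)·(-10) − 0·(-130) = 1850.
∂h/∂x = [(+2.15)·(-10) − (+0.13)·(-130)] / 1850 = -0.002486
∂h/∂y = [(-185)·(+0.13) − 0·(+2.15)] / 1850 = -0.01300
|∇h| = √(-0.002486² + -0.01300²) = 0.01324
Seepage velocity v = K·i/n = 25.0 × 0.01324 / 0.27 = 1.226 m/day.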